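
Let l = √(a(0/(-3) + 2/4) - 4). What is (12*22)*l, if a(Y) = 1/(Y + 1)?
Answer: 88*I*√30 ≈ 482.0*I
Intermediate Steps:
a(Y) = 1/(1 + Y)
l = I*√30/3 (l = √(1/(1 + (0/(-3) + 2/4)) - 4) = √(1/(1 + (0*(-⅓) + 2*(¼))) - 4) = √(1/(1 + (0 + ½)) - 4) = √(1/(1 + ½) - 4) = √(1/(3/2) - 4) = √(⅔ - 4) = √(-10/3) = I*√30/3 ≈ 1.8257*I)
(12*22)*l = (12*22)*(I*√30/3) = 264*(I*√30/3) = 88*I*√30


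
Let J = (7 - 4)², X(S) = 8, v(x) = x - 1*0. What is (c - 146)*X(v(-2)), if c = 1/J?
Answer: -10504/9 ≈ -1167.1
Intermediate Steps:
v(x) = x (v(x) = x + 0 = x)
J = 9 (J = 3² = 9)
c = ⅑ (c = 1/9 = ⅑ ≈ 0.11111)
(c - 146)*X(v(-2)) = (⅑ - 146)*8 = -1313/9*8 = -10504/9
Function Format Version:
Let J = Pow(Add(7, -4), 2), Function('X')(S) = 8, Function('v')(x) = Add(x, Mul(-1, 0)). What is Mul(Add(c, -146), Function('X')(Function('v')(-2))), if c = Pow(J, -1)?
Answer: Rational(-10504, 9) ≈ -1167.1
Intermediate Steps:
Function('v')(x) = x (Function('v')(x) = Add(x, 0) = x)
J = 9 (J = Pow(3, 2) = 9)
c = Rational(1, 9) (c = Pow(9, -1) = Rational(1, 9) ≈ 0.11111)
Mul(Add(c, -146), Function('X')(Function('v')(-2))) = Mul(Add(Rational(1, 9), -146), 8) = Mul(Rational(-1313, 9), 8) = Rational(-10504, 9)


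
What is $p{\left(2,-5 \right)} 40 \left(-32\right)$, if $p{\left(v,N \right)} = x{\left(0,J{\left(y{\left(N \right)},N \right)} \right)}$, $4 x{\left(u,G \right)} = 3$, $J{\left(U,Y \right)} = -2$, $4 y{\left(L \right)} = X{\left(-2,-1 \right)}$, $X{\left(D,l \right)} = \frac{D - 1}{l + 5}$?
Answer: $-960$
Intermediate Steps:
$X{\left(D,l \right)} = \frac{-1 + D}{5 + l}$
$y{\left(L \right)} = - \frac{3}{16}$ ($y{\left(L \right)} = \frac{\frac{1}{5 - 1} \left(-1 - 2\right)}{4} = \frac{\frac{1}{4} \left(-3\right)}{4} = \frac{1}{4} \left(- \frac{3}{4}\right) = - \frac{3}{16}$)
$x{\left(u,G \right)} = \frac{3}{4}$ ($x{\left(u,G \right)} = \frac{1}{4} \cdot 3 = \frac{3}{4}$)
$p{\left(v,N \right)} = \frac{3}{4}$
$p{\left(2,-5 \right)} 40 \left(-32\right) = \frac{3}{4} \cdot 40 \left(-32\right) = 30 \left(-32\right) = -960$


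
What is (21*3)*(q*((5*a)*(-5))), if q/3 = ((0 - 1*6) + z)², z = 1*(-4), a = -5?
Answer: 2362500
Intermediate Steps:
z = -4
q = 300 (q = 3*((0 - 1*6) - 4)² = 3*((0 - 6) - 4)² = 3*(-6 - 4)² = 3*(-10)² = 3*100 = 300)
(21*3)*(q*((5*a)*(-5))) = (21*3)*(300*((5*(-5))*(-5))) = 63*(300*(-25*(-5))) = 63*(300*125) = 63*37500 = 2362500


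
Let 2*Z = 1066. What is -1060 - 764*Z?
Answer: -408272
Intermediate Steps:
Z = 533 (Z = (½)*1066 = 533)
-1060 - 764*Z = -1060 - 764*533 = -1060 - 407212 = -408272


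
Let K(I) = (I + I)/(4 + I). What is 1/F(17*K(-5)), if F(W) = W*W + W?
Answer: 1/29070 ≈ 3.4400e-5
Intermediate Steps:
K(I) = 2*I/(4 + I) (K(I) = (2*I)/(4 + I) = 2*I/(4 + I))
F(W) = W + W**2 (F(W) = W**2 + W = W + W**2)
1/F(17*K(-5)) = 1/((17*(2*(-5)/(4 - 5)))*(1 + 17*(2*(-5)/(4 - 5)))) = 1/((17*(2*(-5)/(-1)))*(1 + 17*(2*(-5)/(-1)))) = 1/((17*(2*(-5)*(-1)))*(1 + 17*(2*(-5)*(-1)))) = 1/((17*10)*(1 + 17*10)) = 1/(170*(1 + 170)) = 1/(170*171) = 1/29070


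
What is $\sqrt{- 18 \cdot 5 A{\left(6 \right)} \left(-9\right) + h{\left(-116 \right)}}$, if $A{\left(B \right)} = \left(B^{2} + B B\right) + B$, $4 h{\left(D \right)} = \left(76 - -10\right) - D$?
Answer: $\frac{\sqrt{252922}}{2} \approx 251.46$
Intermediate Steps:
$h{\left(D \right)} = \frac{43}{2} - \frac{D}{4}$ ($h{\left(D \right)} = \frac{\left(76 - -10\right) - D}{4} = \frac{\left(76 + 10\right) - D}{4} = \frac{86 - D}{4} = \frac{43}{2} - \frac{D}{4}$)
$A{\left(B \right)} = B + 2 B^{2}$ ($A{\left(B \right)} = \left(B^{2} + B^{2}\right) + B = 2 B^{2} + B = B + 2 B^{2}$)
$\sqrt{- 18 \cdot 5 A{\left(6 \right)} \left(-9\right) + h{\left(-116 \right)}} = \sqrt{- 18 \cdot 5 \cdot 6 \left(1 + 2 \cdot 6\right) \left(-9\right) + \left(\frac{43}{2} - -29\right)} = \sqrt{- 18 \cdot 5 \cdot 6 \left(1 + 12\right) \left(-9\right) + \left(\frac{43}{2} + 29\right)} = \sqrt{- 18 \cdot 5 \cdot 6 \cdot 13 \left(-9\right) + \frac{101}{2}} = \sqrt{- 18 \cdot 5 \cdot 78 \left(-9\right) + \frac{101}{2}} = \sqrt{- 18 \cdot 390 \left(-9\right) + \frac{101}{2}} = \sqrt{\left(-18\right) \left(-3510\right) + \frac{101}{2}} = \sqrt{63180 + \frac{101}{2}} = \sqrt{\frac{126461}{2}} = \frac{\sqrt{252922}}{2}$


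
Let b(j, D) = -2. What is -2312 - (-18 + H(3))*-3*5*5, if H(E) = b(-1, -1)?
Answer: -3812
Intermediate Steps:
H(E) = -2
-2312 - (-18 + H(3))*-3*5*5 = -2312 - (-18 - 2)*-3*5*5 = -2312 - (-20)*(-15*5) = -2312 - (-20)*(-75) = -2312 - 1*1500 = -2312 - 1500 = -3812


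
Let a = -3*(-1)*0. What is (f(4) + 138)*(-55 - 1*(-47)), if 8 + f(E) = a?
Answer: -1040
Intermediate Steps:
a = 0 (a = 3*0 = 0)
f(E) = -8 (f(E) = -8 + 0 = -8)
(f(4) + 138)*(-55 - 1*(-47)) = (-8 + 138)*(-55 - 1*(-47)) = 130*(-55 + 47) = 130*(-8) = -1040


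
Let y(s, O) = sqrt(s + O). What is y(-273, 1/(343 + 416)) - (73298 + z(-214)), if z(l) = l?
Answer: -73084 + I*sqrt(157269354)/759 ≈ -73084.0 + 16.523*I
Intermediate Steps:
y(s, O) = sqrt(O + s)
y(-273, 1/(343 + 416)) - (73298 + z(-214)) = sqrt(1/(343 + 416) - 273) - (73298 - 214) = sqrt(1/759 - 273) - 1*73084 = sqrt(1/759 - 273) - 73084 = sqrt(-207206/759) - 73084 = I*sqrt(157269354)/759 - 73084 = -73084 + I*sqrt(157269354)/759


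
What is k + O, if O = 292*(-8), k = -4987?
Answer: -7323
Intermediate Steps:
O = -2336
k + O = -4987 - 2336 = -7323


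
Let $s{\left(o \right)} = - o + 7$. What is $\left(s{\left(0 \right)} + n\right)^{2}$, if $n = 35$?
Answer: $1764$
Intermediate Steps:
$s{\left(o \right)} = 7 - o$
$\left(s{\left(0 \right)} + n\right)^{2} = \left(\left(7 - 0\right) + 35\right)^{2} = \left(\left(7 + 0\right) + 35\right)^{2} = \left(7 + 35\right)^{2} = 42^{2} = 1764$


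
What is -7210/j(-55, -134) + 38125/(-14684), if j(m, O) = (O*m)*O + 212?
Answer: -2346095835/906156982 ≈ -2.5891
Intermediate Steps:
j(m, O) = 212 + m*O**2 (j(m, O) = m*O**2 + 212 = 212 + m*O**2)
-7210/j(-55, -134) + 38125/(-14684) = -7210/(212 - 55*(-134)**2) + 38125/(-14684) = -7210/(212 - 55*17956) + 38125*(-1/14684) = -7210/(212 - 987580) - 38125/14684 = -7210/(-987368) - 38125/14684 = -7210*(-1/987368) - 38125/14684 = 3605/493684 - 38125/14684 = -2346095835/906156982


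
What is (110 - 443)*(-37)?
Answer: 12321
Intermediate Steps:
(110 - 443)*(-37) = -333*(-37) = 12321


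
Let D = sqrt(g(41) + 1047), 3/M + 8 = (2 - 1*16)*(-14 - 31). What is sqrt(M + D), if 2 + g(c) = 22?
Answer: sqrt(1866 + 386884*sqrt(1067))/622 ≈ 5.7158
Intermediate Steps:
g(c) = 20 (g(c) = -2 + 22 = 20)
M = 3/622 (M = 3/(-8 + (2 - 1*16)*(-14 - 31)) = 3/(-8 + (2 - 16)*(-45)) = 3/(-8 - 14*(-45)) = 3/(-8 + 630) = 3/622 ≈ 0.0048231)
D = sqrt(1067) (D = sqrt(20 + 1047) = sqrt(1067) ≈ 32.665)
sqrt(M + D) = sqrt(3/622 + sqrt(1067))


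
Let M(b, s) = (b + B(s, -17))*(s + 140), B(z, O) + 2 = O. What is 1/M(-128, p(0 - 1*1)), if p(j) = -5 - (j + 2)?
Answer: -1/19698 ≈ -5.0767e-5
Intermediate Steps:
B(z, O) = -2 + O
p(j) = -7 - j (p(j) = -5 - (2 + j) = -5 + (-2 - j) = -7 - j)
M(b, s) = (-19 + b)*(140 + s) (M(b, s) = (b + (-2 - 17))*(s + 140) = (b - 19)*(140 + s) = (-19 + b)*(140 + s))
1/M(-128, p(0 - 1*1)) = 1/(-2660 - 19*(-7 - (0 - 1*1)) + 140*(-128) - 128*(-7 - (0 - 1*1))) = 1/(-2660 - 19*(-7 - (0 - 1)) - 17920 - 128*(-7 - (0 - 1))) = 1/(-2660 - 19*(-7 - 1*(-1)) - 17920 - 128*(-7 - 1*(-1))) = 1/(-2660 - 19*(-7 + 1) - 17920 - 128*(-7 + 1)) = 1/(-2660 - 19*(-6) - 17920 - 128*(-6)) = 1/(-2660 + 114 - 17920 + 768) = 1/(-19698) = -1/19698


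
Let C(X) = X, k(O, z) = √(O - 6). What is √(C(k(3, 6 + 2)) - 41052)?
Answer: √(-41052 + I*√3) ≈ 0.0043 + 202.61*I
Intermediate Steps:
k(O, z) = √(-6 + O)
√(C(k(3, 6 + 2)) - 41052) = √(√(-6 + 3) - 41052) = √(√(-3) - 41052) = √(I*√3 - 41052) = √(-41052 + I*√3)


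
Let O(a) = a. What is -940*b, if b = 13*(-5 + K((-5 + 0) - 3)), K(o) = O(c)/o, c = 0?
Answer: 61100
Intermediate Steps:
K(o) = 0 (K(o) = 0/o = 0)
b = -65 (b = 13*(-5 + 0) = 13*(-5) = -65)
-940*b = -940*(-65) = 61100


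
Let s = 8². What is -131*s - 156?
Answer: -8540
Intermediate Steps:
s = 64
-131*s - 156 = -131*64 - 156 = -8384 - 156 = -8540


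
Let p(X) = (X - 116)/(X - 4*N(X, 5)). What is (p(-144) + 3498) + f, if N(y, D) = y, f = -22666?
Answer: -2070209/108 ≈ -19169.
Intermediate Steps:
p(X) = -(-116 + X)/(3*X) (p(X) = (X - 116)/(X - 4*X) = (-116 + X)/((-3*X)) = (-116 + X)*(-1/(3*X)) = -(-116 + X)/(3*X))
(p(-144) + 3498) + f = ((⅓)*(116 - 1*(-144))/(-144) + 3498) - 22666 = ((⅓)*(-1/144)*(116 + 144) + 3498) - 22666 = ((⅓)*(-1/144)*260 + 3498) - 22666 = (-65/108 + 3498) - 22666 = 377719/108 - 22666 = -2070209/108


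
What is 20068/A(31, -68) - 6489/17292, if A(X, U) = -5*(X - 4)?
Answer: -115963957/778140 ≈ -149.03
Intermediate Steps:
A(X, U) = 20 - 5*X (A(X, U) = -5*(-4 + X) = 20 - 5*X)
20068/A(31, -68) - 6489/17292 = 20068/(20 - 5*31) - 6489/17292 = 20068/(20 - 155) - 6489*1/17292 = 20068/(-135) - 2163/5764 = 20068*(-1/135) - 2163/5764 = -20068/135 - 2163/5764 = -115963957/778140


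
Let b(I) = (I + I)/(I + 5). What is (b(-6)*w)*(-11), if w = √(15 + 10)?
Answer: -660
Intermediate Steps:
w = 5 (w = √25 = 5)
b(I) = 2*I/(5 + I) (b(I) = (2*I)/(5 + I) = 2*I/(5 + I))
(b(-6)*w)*(-11) = ((2*(-6)/(5 - 6))*5)*(-11) = ((2*(-6)/(-1))*5)*(-11) = ((2*(-6)*(-1))*5)*(-11) = (12*5)*(-11) = 60*(-11) = -660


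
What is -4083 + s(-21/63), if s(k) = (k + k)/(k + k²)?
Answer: -4080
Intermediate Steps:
s(k) = 2*k/(k + k²) (s(k) = (2*k)/(k + k²) = 2*k/(k + k²))
-4083 + s(-21/63) = -4083 + 2/(1 - 21/63) = -4083 + 2/(1 - 21*1/63) = -4083 + 2/(1 - ⅓) = -4083 + 2/(⅔) = -4083 + 2*(3/2) = -4083 + 3 = -4080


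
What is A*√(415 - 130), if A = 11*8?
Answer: 88*√285 ≈ 1485.6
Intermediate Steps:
A = 88
A*√(415 - 130) = 88*√(415 - 130) = 88*√285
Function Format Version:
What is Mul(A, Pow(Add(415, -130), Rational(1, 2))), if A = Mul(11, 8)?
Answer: Mul(88, Pow(285, Rational(1, 2))) ≈ 1485.6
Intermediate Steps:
A = 88
Mul(A, Pow(Add(415, -130), Rational(1, 2))) = Mul(88, Pow(Add(415, -130), Rational(1, 2))) = Mul(88, Pow(285, Rational(1, 2)))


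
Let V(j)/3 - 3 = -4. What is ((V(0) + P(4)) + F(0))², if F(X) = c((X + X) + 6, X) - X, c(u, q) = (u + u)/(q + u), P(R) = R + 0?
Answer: 9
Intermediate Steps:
P(R) = R
V(j) = -3 (V(j) = 9 + 3*(-4) = 9 - 12 = -3)
c(u, q) = 2*u/(q + u) (c(u, q) = (2*u)/(q + u) = 2*u/(q + u))
F(X) = -X + 2*(6 + 2*X)/(6 + 3*X) (F(X) = 2*((X + X) + 6)/(X + ((X + X) + 6)) - X = 2*(2*X + 6)/(X + (2*X + 6)) - X = 2*(6 + 2*X)/(X + (6 + 2*X)) - X = 2*(6 + 2*X)/(6 + 3*X) - X = -X + 2*(6 + 2*X)/(6 + 3*X))
((V(0) + P(4)) + F(0))² = ((-3 + 4) + (4 - 1*0² - ⅔*0)/(2 + 0))² = (1 + (4 - 1*0 + 0)/2)² = (1 + (4 + 0 + 0)/2)² = (1 + (½)*4)² = (1 + 2)² = 3² = 9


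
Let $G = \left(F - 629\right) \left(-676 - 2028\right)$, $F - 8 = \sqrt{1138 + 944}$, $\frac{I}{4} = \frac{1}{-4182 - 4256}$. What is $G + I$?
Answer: $\frac{7084477294}{4219} - 2704 \sqrt{2082} \approx 1.5558 \cdot 10^{6}$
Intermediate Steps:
$I = - \frac{2}{4219}$ ($I = \frac{4}{-4182 - 4256} = \frac{4}{-8438} = 4 \left(- \frac{1}{8438}\right) = - \frac{2}{4219} \approx -0.00047405$)
$F = 8 + \sqrt{2082}$ ($F = 8 + \sqrt{1138 + 944} = 8 + \sqrt{2082} \approx 53.629$)
$G = 1679184 - 2704 \sqrt{2082}$ ($G = \left(\left(8 + \sqrt{2082}\right) - 629\right) \left(-676 - 2028\right) = \left(-621 + \sqrt{2082}\right) \left(-2704\right) = 1679184 - 2704 \sqrt{2082} \approx 1.5558 \cdot 10^{6}$)
$G + I = \left(1679184 - 2704 \sqrt{2082}\right) - \frac{2}{4219} = \frac{7084477294}{4219} - 2704 \sqrt{2082}$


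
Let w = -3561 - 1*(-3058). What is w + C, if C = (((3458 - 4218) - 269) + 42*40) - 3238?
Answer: -3090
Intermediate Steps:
w = -503 (w = -3561 + 3058 = -503)
C = -2587 (C = ((-760 - 269) + 1680) - 3238 = (-1029 + 1680) - 3238 = 651 - 3238 = -2587)
w + C = -503 - 2587 = -3090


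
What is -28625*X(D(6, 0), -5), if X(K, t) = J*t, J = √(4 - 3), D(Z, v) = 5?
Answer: 143125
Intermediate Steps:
J = 1 (J = √1 = 1)
X(K, t) = t (X(K, t) = 1*t = t)
-28625*X(D(6, 0), -5) = -28625*(-5) = 143125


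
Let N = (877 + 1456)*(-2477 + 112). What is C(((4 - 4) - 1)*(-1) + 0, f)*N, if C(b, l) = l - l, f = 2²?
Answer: 0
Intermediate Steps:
f = 4
N = -5517545 (N = 2333*(-2365) = -5517545)
C(b, l) = 0
C(((4 - 4) - 1)*(-1) + 0, f)*N = 0*(-5517545) = 0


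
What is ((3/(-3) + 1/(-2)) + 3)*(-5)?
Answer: -15/2 ≈ -7.5000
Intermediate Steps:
((3/(-3) + 1/(-2)) + 3)*(-5) = ((3*(-⅓) + 1*(-½)) + 3)*(-5) = ((-1 - ½) + 3)*(-5) = (-3/2 + 3)*(-5) = (3/2)*(-5) = -15/2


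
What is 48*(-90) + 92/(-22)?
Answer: -47566/11 ≈ -4324.2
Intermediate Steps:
48*(-90) + 92/(-22) = -4320 + 92*(-1/22) = -4320 - 46/11 = -47566/11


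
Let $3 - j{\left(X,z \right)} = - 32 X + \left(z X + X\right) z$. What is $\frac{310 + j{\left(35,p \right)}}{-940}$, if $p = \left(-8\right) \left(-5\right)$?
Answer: $\frac{55967}{940} \approx 59.539$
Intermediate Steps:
$p = 40$
$j{\left(X,z \right)} = 3 + 32 X - z \left(X + X z\right)$ ($j{\left(X,z \right)} = 3 - \left(- 32 X + \left(z X + X\right) z\right) = 3 - \left(- 32 X + \left(X z + X\right) z\right) = 3 - \left(- 32 X + \left(X + X z\right) z\right) = 3 - \left(- 32 X + z \left(X + X z\right)\right) = 3 + \left(32 X - z \left(X + X z\right)\right) = 3 + 32 X - z \left(X + X z\right)$)
$\frac{310 + j{\left(35,p \right)}}{-940} = \frac{310 + \left(3 + 32 \cdot 35 - 35 \cdot 40 - 35 \cdot 40^{2}\right)}{-940} = \left(310 + \left(3 + 1120 - 1400 - 35 \cdot 1600\right)\right) \left(- \frac{1}{940}\right) = \left(310 + \left(3 + 1120 - 1400 - 56000\right)\right) \left(- \frac{1}{940}\right) = \left(310 - 56277\right) \left(- \frac{1}{940}\right) = \left(-55967\right) \left(- \frac{1}{940}\right) = \frac{55967}{940}$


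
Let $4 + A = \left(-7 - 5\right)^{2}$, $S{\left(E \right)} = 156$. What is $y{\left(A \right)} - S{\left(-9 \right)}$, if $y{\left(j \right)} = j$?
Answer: $-16$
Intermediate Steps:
$A = 140$ ($A = -4 + \left(-7 - 5\right)^{2} = -4 + \left(-12\right)^{2} = -4 + 144 = 140$)
$y{\left(A \right)} - S{\left(-9 \right)} = 140 - 156 = -16$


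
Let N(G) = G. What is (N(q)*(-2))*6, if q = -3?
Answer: 36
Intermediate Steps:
(N(q)*(-2))*6 = -3*(-2)*6 = 6*6 = 36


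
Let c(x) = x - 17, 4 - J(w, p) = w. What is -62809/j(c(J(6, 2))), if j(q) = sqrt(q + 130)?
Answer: -62809*sqrt(111)/111 ≈ -5961.6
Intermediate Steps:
J(w, p) = 4 - w
c(x) = -17 + x
j(q) = sqrt(130 + q)
-62809/j(c(J(6, 2))) = -62809/sqrt(130 + (-17 + (4 - 1*6))) = -62809/sqrt(130 + (-17 + (4 - 6))) = -62809/sqrt(130 + (-17 - 2)) = -62809/sqrt(130 - 19) = -62809*sqrt(111)/111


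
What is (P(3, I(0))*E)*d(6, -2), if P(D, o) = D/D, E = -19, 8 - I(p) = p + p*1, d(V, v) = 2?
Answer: -38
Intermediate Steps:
I(p) = 8 - 2*p (I(p) = 8 - (p + p*1) = 8 - (p + p) = 8 - 2*p)
P(D, o) = 1
(P(3, I(0))*E)*d(6, -2) = (1*(-19))*2 = -19*2 = -38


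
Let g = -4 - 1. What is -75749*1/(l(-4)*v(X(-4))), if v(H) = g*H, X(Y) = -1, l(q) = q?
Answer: 75749/20 ≈ 3787.4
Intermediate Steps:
g = -5
v(H) = -5*H
-75749*1/(l(-4)*v(X(-4))) = -75749/((-5*(-1)*(-4))*1) = -75749/((5*(-4))*1) = -75749/((-20*1)) = -75749/(-20) = -75749*(-1/20) = 75749/20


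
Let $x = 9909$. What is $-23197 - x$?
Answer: $-33106$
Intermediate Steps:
$-23197 - x = -23197 - 9909 = -33106$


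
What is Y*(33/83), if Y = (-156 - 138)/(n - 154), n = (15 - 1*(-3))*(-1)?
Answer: 4851/7138 ≈ 0.67960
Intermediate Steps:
n = -18 (n = (15 + 3)*(-1) = 18*(-1) = -18)
Y = 147/86 (Y = (-156 - 138)/(-18 - 154) = -294/(-172) = -294*(-1/172) = 147/86 ≈ 1.7093)
Y*(33/83) = 147*(33/83)/86 = 147*(33*(1/83))/86 = (147/86)*(33/83) = 4851/7138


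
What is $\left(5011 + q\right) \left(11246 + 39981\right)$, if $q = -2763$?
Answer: $115158296$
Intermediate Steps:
$\left(5011 + q\right) \left(11246 + 39981\right) = \left(5011 - 2763\right) \left(11246 + 39981\right) = 2248 \cdot 51227 = 115158296$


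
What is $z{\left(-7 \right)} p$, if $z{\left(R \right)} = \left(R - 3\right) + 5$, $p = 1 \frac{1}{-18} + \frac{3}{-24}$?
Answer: $\frac{65}{72} \approx 0.90278$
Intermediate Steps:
$p = - \frac{13}{72}$ ($p = 1 \left(- \frac{1}{18}\right) + 3 \left(- \frac{1}{24}\right) = - \frac{1}{18} - \frac{1}{8} = - \frac{13}{72} \approx -0.18056$)
$z{\left(R \right)} = 2 + R$ ($z{\left(R \right)} = \left(-3 + R\right) + 5 = 2 + R$)
$z{\left(-7 \right)} p = \left(2 - 7\right) \left(- \frac{13}{72}\right) = \left(-5\right) \left(- \frac{13}{72}\right) = \frac{65}{72}$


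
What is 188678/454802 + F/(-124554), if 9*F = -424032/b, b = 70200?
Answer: 154665330056909/372810755927025 ≈ 0.41486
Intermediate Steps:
F = -17668/26325 (F = (-424032/70200)/9 = (-424032*1/70200)/9 = (1/9)*(-17668/2925) = -17668/26325 ≈ -0.67115)
188678/454802 + F/(-124554) = 188678/454802 - 17668/26325/(-124554) = 188678*(1/454802) - 17668/26325*(-1/124554) = 94339/227401 + 8834/1639442025 = 154665330056909/372810755927025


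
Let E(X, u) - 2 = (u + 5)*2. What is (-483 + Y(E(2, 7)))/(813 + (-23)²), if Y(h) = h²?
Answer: 193/1342 ≈ 0.14382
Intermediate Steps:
E(X, u) = 12 + 2*u (E(X, u) = 2 + (u + 5)*2 = 2 + (5 + u)*2 = 2 + (10 + 2*u) = 12 + 2*u)
(-483 + Y(E(2, 7)))/(813 + (-23)²) = (-483 + (12 + 2*7)²)/(813 + (-23)²) = (-483 + (12 + 14)²)/(813 + 529) = (-483 + 26²)/1342 = (-483 + 676)*(1/1342) = 193*(1/1342) = 193/1342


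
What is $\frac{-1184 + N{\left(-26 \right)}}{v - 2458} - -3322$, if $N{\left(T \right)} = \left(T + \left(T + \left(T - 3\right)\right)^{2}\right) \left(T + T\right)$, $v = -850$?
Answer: $\frac{2786577}{827} \approx 3369.5$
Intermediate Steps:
$N{\left(T \right)} = 2 T \left(T + \left(-3 + 2 T\right)^{2}\right)$ ($N{\left(T \right)} = \left(T + \left(T + \left(-3 + T\right)\right)^{2}\right) 2 T = \left(T + \left(-3 + 2 T\right)^{2}\right) 2 T = 2 T \left(T + \left(-3 + 2 T\right)^{2}\right)$)
$\frac{-1184 + N{\left(-26 \right)}}{v - 2458} - -3322 = \frac{-1184 + 2 \left(-26\right) \left(-26 + \left(-3 + 2 \left(-26\right)\right)^{2}\right)}{-850 - 2458} - -3322 = \frac{-1184 + 2 \left(-26\right) \left(-26 + \left(-3 - 52\right)^{2}\right)}{-3308} + 3322 = \left(-1184 + 2 \left(-26\right) \left(-26 + \left(-55\right)^{2}\right)\right) \left(- \frac{1}{3308}\right) + 3322 = \left(-1184 + 2 \left(-26\right) \left(-26 + 3025\right)\right) \left(- \frac{1}{3308}\right) + 3322 = \left(-1184 + 2 \left(-26\right) 2999\right) \left(- \frac{1}{3308}\right) + 3322 = \left(-1184 - 155948\right) \left(- \frac{1}{3308}\right) + 3322 = \left(-157132\right) \left(- \frac{1}{3308}\right) + 3322 = \frac{39283}{827} + 3322 = \frac{2786577}{827}$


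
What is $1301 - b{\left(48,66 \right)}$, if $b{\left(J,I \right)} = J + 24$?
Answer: $1229$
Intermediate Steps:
$b{\left(J,I \right)} = 24 + J$
$1301 - b{\left(48,66 \right)} = 1301 - \left(24 + 48\right) = 1301 - 72 = 1229$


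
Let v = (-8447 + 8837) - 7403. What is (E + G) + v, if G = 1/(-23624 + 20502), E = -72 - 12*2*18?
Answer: -23468075/3122 ≈ -7517.0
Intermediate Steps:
v = -7013 (v = 390 - 7403 = -7013)
E = -504 (E = -72 - 24*18 = -72 - 432 = -504)
G = -1/3122 (G = 1/(-3122) = -1/3122 ≈ -0.00032031)
(E + G) + v = (-504 - 1/3122) - 7013 = -1573489/3122 - 7013 = -23468075/3122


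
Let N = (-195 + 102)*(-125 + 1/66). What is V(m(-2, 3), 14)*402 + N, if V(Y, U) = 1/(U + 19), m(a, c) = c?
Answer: 255987/22 ≈ 11636.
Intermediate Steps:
V(Y, U) = 1/(19 + U)
N = 255719/22 (N = -93*(-125 + 1/66) = -93*(-8249/66) = 255719/22 ≈ 11624.)
V(m(-2, 3), 14)*402 + N = 402/(19 + 14) + 255719/22 = 402/33 + 255719/22 = (1/33)*402 + 255719/22 = 134/11 + 255719/22 = 255987/22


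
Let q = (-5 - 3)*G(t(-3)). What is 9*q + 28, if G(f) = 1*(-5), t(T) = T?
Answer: 388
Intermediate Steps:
G(f) = -5
q = 40 (q = (-5 - 3)*(-5) = -8*(-5) = 40)
9*q + 28 = 9*40 + 28 = 360 + 28 = 388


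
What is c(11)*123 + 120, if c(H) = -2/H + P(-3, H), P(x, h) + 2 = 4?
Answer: 3780/11 ≈ 343.64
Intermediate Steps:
P(x, h) = 2 (P(x, h) = -2 + 4 = 2)
c(H) = 2 - 2/H (c(H) = -2/H + 2 = 2 - 2/H)
c(11)*123 + 120 = (2 - 2/11)*123 + 120 = (20/11)*123 + 120 = 2460/11 + 120 = 3780/11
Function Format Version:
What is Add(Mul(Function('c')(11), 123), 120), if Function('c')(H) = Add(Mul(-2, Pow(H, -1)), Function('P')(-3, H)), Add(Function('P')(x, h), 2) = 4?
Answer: Rational(3780, 11) ≈ 343.64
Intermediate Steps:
Function('P')(x, h) = 2 (Function('P')(x, h) = Add(-2, 4) = 2)
Function('c')(H) = Add(2, Mul(-2, Pow(H, -1))) (Function('c')(H) = Add(Mul(-2, Pow(H, -1)), 2) = Add(2, Mul(-2, Pow(H, -1))))
Add(Mul(Function('c')(11), 123), 120) = Add(Mul(Add(2, Mul(-2, Pow(11, -1))), 123), 120) = Add(Mul(Add(2, Mul(-2, Rational(1, 11))), 123), 120) = Add(Mul(Add(2, Rational(-2, 11)), 123), 120) = Add(Mul(Rational(20, 11), 123), 120) = Add(Rational(2460, 11), 120) = Rational(3780, 11)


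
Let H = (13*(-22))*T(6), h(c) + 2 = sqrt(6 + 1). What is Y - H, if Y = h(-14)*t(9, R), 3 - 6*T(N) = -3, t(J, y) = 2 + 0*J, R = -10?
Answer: 282 + 2*sqrt(7) ≈ 287.29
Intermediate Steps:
t(J, y) = 2 (t(J, y) = 2 + 0 = 2)
T(N) = 1 (T(N) = 1/2 - 1/6*(-3) = 1/2 + 1/2 = 1)
h(c) = -2 + sqrt(7) (h(c) = -2 + sqrt(6 + 1) = -2 + sqrt(7))
H = -286 (H = (13*(-22))*1 = -286*1 = -286)
Y = -4 + 2*sqrt(7) (Y = (-2 + sqrt(7))*2 = -4 + 2*sqrt(7) ≈ 1.2915)
Y - H = (-4 + 2*sqrt(7)) - 1*(-286) = (-4 + 2*sqrt(7)) + 286 = 282 + 2*sqrt(7)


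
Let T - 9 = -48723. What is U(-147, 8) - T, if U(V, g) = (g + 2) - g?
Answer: 48716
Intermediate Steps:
U(V, g) = 2 (U(V, g) = (2 + g) - g = 2)
T = -48714 (T = 9 - 48723 = -48714)
U(-147, 8) - T = 2 - 1*(-48714) = 2 + 48714 = 48716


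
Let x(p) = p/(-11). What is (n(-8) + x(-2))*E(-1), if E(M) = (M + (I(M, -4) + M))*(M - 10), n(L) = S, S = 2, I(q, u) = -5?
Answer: 168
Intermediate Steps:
x(p) = -p/11 (x(p) = p*(-1/11) = -p/11)
n(L) = 2
E(M) = (-10 + M)*(-5 + 2*M) (E(M) = (M + (-5 + M))*(M - 10) = (-5 + 2*M)*(-10 + M) = (-10 + M)*(-5 + 2*M))
(n(-8) + x(-2))*E(-1) = (2 - 1/11*(-2))*(50 - 25*(-1) + 2*(-1)**2) = (2 + 2/11)*(50 + 25 + 2*1) = 24*(50 + 25 + 2)/11 = (24/11)*77 = 168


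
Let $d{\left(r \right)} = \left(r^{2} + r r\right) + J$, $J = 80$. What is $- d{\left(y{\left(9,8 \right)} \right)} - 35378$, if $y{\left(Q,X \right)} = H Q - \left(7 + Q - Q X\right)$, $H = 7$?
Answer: $-63780$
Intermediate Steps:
$y{\left(Q,X \right)} = -7 + 6 Q + Q X$ ($y{\left(Q,X \right)} = 7 Q - \left(7 + Q - Q X\right) = -7 + 6 Q + Q X$)
$d{\left(r \right)} = 80 + 2 r^{2}$ ($d{\left(r \right)} = \left(r^{2} + r r\right) + 80 = \left(r^{2} + r^{2}\right) + 80 = 2 r^{2} + 80 = 80 + 2 r^{2}$)
$- d{\left(y{\left(9,8 \right)} \right)} - 35378 = - (80 + 2 \left(-7 + 6 \cdot 9 + 9 \cdot 8\right)^{2}) - 35378 = - (80 + 2 \left(-7 + 54 + 72\right)^{2}) - 35378 = - (80 + 2 \cdot 119^{2}) - 35378 = - (80 + 2 \cdot 14161) - 35378 = - (80 + 28322) - 35378 = \left(-1\right) 28402 - 35378 = -28402 - 35378 = -63780$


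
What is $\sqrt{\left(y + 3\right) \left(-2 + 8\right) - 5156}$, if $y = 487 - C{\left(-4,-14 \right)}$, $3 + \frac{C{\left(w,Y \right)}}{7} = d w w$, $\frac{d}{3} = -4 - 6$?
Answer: $\sqrt{18070} \approx 134.42$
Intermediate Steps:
$d = -30$ ($d = 3 \left(-4 - 6\right) = 3 \left(-10\right) = -30$)
$C{\left(w,Y \right)} = -21 - 210 w^{2}$ ($C{\left(w,Y \right)} = -21 + 7 - 30 w w = -21 + 7 \left(- 30 w^{2}\right) = -21 - 210 w^{2}$)
$y = 3868$ ($y = 487 - \left(-21 - 210 \left(-4\right)^{2}\right) = 487 - \left(-21 - 3360\right) = 487 - -3381 = 487 + 3381 = 3868$)
$\sqrt{\left(y + 3\right) \left(-2 + 8\right) - 5156} = \sqrt{\left(3868 + 3\right) \left(-2 + 8\right) - 5156} = \sqrt{3871 \cdot 6 - 5156} = \sqrt{23226 - 5156} = \sqrt{18070}$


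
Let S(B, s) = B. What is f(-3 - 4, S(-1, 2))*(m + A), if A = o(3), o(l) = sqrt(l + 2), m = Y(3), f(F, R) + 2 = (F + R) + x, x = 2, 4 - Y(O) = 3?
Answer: -8 - 8*sqrt(5) ≈ -25.889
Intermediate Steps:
Y(O) = 1 (Y(O) = 4 - 1*3 = 4 - 3 = 1)
f(F, R) = F + R (f(F, R) = -2 + ((F + R) + 2) = -2 + (2 + F + R) = F + R)
m = 1
o(l) = sqrt(2 + l)
A = sqrt(5) (A = sqrt(2 + 3) = sqrt(5) ≈ 2.2361)
f(-3 - 4, S(-1, 2))*(m + A) = ((-3 - 4) - 1)*(1 + sqrt(5)) = (-7 - 1)*(1 + sqrt(5)) = -8*(1 + sqrt(5)) = -8 - 8*sqrt(5)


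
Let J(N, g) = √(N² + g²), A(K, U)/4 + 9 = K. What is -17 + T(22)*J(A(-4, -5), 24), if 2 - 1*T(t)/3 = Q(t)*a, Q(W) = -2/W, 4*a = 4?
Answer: -17 + 276*√205/11 ≈ 342.25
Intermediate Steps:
A(K, U) = -36 + 4*K
a = 1 (a = (¼)*4 = 1)
T(t) = 6 + 6/t (T(t) = 6 - 3*(-2/t) = 6 - (-6)/t = 6 + 6/t)
-17 + T(22)*J(A(-4, -5), 24) = -17 + (6 + 6/22)*√((-36 + 4*(-4))² + 24²) = -17 + (6 + 6*(1/22))*√((-36 - 16)² + 576) = -17 + (6 + 3/11)*√((-52)² + 576) = -17 + 69*√(2704 + 576)/11 = -17 + 69*√3280/11 = -17 + 69*(4*√205)/11 = -17 + 276*√205/11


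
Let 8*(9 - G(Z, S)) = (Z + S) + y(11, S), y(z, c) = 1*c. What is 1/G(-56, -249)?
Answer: 4/313 ≈ 0.012780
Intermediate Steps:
y(z, c) = c
G(Z, S) = 9 - S/4 - Z/8 (G(Z, S) = 9 - ((Z + S) + S)/8 = 9 - ((S + Z) + S)/8 = 9 - (Z + 2*S)/8 = 9 + (-S/4 - Z/8) = 9 - S/4 - Z/8)
1/G(-56, -249) = 1/(9 - 1/4*(-249) - 1/8*(-56)) = 1/(9 + 249/4 + 7) = 1/(313/4) = 4/313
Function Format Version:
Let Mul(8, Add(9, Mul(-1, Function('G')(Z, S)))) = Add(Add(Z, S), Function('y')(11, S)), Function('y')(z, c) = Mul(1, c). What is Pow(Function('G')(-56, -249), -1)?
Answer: Rational(4, 313) ≈ 0.012780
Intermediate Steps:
Function('y')(z, c) = c
Function('G')(Z, S) = Add(9, Mul(Rational(-1, 4), S), Mul(Rational(-1, 8), Z)) (Function('G')(Z, S) = Add(9, Mul(Rational(-1, 8), Add(Add(Z, S), S))) = Add(9, Mul(Rational(-1, 8), Add(Add(S, Z), S))) = Add(9, Mul(Rational(-1, 8), Add(Z, Mul(2, S)))) = Add(9, Add(Mul(Rational(-1, 4), S), Mul(Rational(-1, 8), Z))) = Add(9, Mul(Rational(-1, 4), S), Mul(Rational(-1, 8), Z)))
Pow(Function('G')(-56, -249), -1) = Pow(Add(9, Mul(Rational(-1, 4), -249), Mul(Rational(-1, 8), -56)), -1) = Pow(Add(9, Rational(249, 4), 7), -1) = Pow(Rational(313, 4), -1) = Rational(4, 313)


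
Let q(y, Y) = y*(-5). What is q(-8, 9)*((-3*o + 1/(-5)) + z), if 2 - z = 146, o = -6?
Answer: -5048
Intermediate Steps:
q(y, Y) = -5*y
z = -144 (z = 2 - 1*146 = 2 - 146 = -144)
q(-8, 9)*((-3*o + 1/(-5)) + z) = (-5*(-8))*((-3*(-6) + 1/(-5)) - 144) = 40*((18 + 1*(-⅕)) - 144) = 40*((18 - ⅕) - 144) = 40*(89/5 - 144) = 40*(-631/5) = -5048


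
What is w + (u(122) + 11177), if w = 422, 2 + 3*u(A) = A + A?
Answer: 35039/3 ≈ 11680.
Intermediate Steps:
u(A) = -⅔ + 2*A/3 (u(A) = -⅔ + (A + A)/3 = -⅔ + (2*A)/3 = -⅔ + 2*A/3)
w + (u(122) + 11177) = 422 + ((-⅔ + (⅔)*122) + 11177) = 422 + ((-⅔ + 244/3) + 11177) = 422 + (242/3 + 11177) = 422 + 33773/3 = 35039/3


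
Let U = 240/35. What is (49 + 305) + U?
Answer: 2526/7 ≈ 360.86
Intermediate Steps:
U = 48/7 (U = 240*(1/35) = 48/7 ≈ 6.8571)
(49 + 305) + U = (49 + 305) + 48/7 = 354 + 48/7 = 2526/7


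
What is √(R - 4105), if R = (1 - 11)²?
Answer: 3*I*√445 ≈ 63.285*I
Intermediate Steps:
R = 100 (R = (-10)² = 100)
√(R - 4105) = √(100 - 4105) = √(-4005) = 3*I*√445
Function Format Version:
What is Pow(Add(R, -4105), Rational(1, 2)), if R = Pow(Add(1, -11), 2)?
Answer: Mul(3, I, Pow(445, Rational(1, 2))) ≈ Mul(63.285, I)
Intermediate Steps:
R = 100 (R = Pow(-10, 2) = 100)
Pow(Add(R, -4105), Rational(1, 2)) = Pow(Add(100, -4105), Rational(1, 2)) = Pow(-4005, Rational(1, 2)) = Mul(3, I, Pow(445, Rational(1, 2)))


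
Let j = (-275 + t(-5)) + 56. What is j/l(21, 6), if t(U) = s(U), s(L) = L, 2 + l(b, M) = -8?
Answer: 112/5 ≈ 22.400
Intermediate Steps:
l(b, M) = -10 (l(b, M) = -2 - 8 = -10)
t(U) = U
j = -224 (j = (-275 - 5) + 56 = -280 + 56 = -224)
j/l(21, 6) = -224/(-10) = -224*(-⅒) = 112/5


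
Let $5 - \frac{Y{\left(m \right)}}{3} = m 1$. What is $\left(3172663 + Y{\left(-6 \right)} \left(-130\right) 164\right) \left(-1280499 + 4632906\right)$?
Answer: $8277438180921$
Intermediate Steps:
$Y{\left(m \right)} = 15 - 3 m$ ($Y{\left(m \right)} = 15 - 3 m 1 = 15 - 3 m$)
$\left(3172663 + Y{\left(-6 \right)} \left(-130\right) 164\right) \left(-1280499 + 4632906\right) = \left(3172663 + \left(15 - -18\right) \left(-130\right) 164\right) \left(-1280499 + 4632906\right) = \left(3172663 + \left(15 + 18\right) \left(-130\right) 164\right) 3352407 = \left(3172663 + 33 \left(-130\right) 164\right) 3352407 = \left(3172663 - 703560\right) 3352407 = 2469103 \cdot 3352407 = 8277438180921$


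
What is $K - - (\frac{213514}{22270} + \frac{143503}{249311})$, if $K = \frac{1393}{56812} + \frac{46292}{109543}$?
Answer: $\frac{26186833932527616081}{2468074875329299180} \approx 10.61$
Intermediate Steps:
$K = \frac{397504929}{889050988}$ ($K = 1393 \cdot \frac{1}{56812} + 46292 \cdot \frac{1}{109543} = \frac{199}{8116} + \frac{46292}{109543} = \frac{397504929}{889050988} \approx 0.44711$)
$K - - (\frac{213514}{22270} + \frac{143503}{249311}) = \frac{397504929}{889050988} - - (\frac{213514}{22270} + \frac{143503}{249311}) = \frac{397504929}{889050988} - - (213514 \cdot \frac{1}{22270} + 143503 \cdot \frac{1}{249311}) = \frac{397504929}{889050988} - - (\frac{106757}{11135} + \frac{143503}{249311}) = \frac{397504929}{889050988} - \left(-1\right) \frac{28213600332}{2776077985} = \frac{397504929}{889050988} - - \frac{28213600332}{2776077985} = \frac{397504929}{889050988} + \frac{28213600332}{2776077985} = \frac{26186833932527616081}{2468074875329299180}$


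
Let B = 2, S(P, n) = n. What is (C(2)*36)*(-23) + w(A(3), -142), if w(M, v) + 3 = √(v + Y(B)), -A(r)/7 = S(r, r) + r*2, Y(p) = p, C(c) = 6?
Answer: -4971 + 2*I*√35 ≈ -4971.0 + 11.832*I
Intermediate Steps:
A(r) = -21*r (A(r) = -7*(r + r*2) = -7*(r + 2*r) = -21*r)
w(M, v) = -3 + √(2 + v) (w(M, v) = -3 + √(v + 2) = -3 + √(2 + v))
(C(2)*36)*(-23) + w(A(3), -142) = (6*36)*(-23) + (-3 + √(2 - 142)) = 216*(-23) + (-3 + √(-140)) = -4968 + (-3 + 2*I*√35) = -4971 + 2*I*√35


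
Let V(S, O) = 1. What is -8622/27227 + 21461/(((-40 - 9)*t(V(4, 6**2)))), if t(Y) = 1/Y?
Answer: -584741125/1334123 ≈ -438.30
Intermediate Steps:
-8622/27227 + 21461/(((-40 - 9)*t(V(4, 6**2)))) = -8622/27227 + 21461/(((-40 - 9)/1)) = -8622*1/27227 + 21461/((-49*1)) = -8622/27227 + 21461/(-49) = -8622/27227 + 21461*(-1/49) = -8622/27227 - 21461/49 = -584741125/1334123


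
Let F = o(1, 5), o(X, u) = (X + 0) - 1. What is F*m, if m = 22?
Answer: 0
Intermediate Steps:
o(X, u) = -1 + X (o(X, u) = X - 1 = -1 + X)
F = 0 (F = -1 + 1 = 0)
F*m = 0*22 = 0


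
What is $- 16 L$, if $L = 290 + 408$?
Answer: $-11168$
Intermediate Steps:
$L = 698$
$- 16 L = \left(-16\right) 698 = -11168$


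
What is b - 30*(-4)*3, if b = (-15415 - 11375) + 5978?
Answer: -20452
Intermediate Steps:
b = -20812 (b = -26790 + 5978 = -20812)
b - 30*(-4)*3 = -20812 - 30*(-4)*3 = -20812 - (-120)*3 = -20812 - 1*(-360) = -20812 + 360 = -20452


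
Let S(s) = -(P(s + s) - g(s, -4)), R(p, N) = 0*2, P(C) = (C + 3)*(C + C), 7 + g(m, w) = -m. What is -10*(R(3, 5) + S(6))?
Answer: 3730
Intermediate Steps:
g(m, w) = -7 - m
P(C) = 2*C*(3 + C) (P(C) = (3 + C)*(2*C) = 2*C*(3 + C))
R(p, N) = 0
S(s) = -7 - s - 4*s*(3 + 2*s) (S(s) = -(2*(s + s)*(3 + (s + s)) - (-7 - s)) = -(2*(2*s)*(3 + 2*s) + (7 + s)) = -(4*s*(3 + 2*s) + (7 + s)) = -(7 + s + 4*s*(3 + 2*s)) = -7 - s - 4*s*(3 + 2*s))
-10*(R(3, 5) + S(6)) = -10*(0 + (-7 - 13*6 - 8*6²)) = -10*(0 + (-7 - 78 - 8*36)) = -10*(0 + (-7 - 78 - 288)) = -10*(0 - 373) = -10*(-373) = 3730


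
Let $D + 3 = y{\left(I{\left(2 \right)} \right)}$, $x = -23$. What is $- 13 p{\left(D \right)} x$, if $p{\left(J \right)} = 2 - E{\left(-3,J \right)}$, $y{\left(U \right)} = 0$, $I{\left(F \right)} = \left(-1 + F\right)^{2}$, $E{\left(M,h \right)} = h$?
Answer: $1495$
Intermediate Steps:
$D = -3$ ($D = -3 + 0 = -3$)
$p{\left(J \right)} = 2 - J$
$- 13 p{\left(D \right)} x = - 13 \left(2 - -3\right) \left(-23\right) = - 13 \left(2 + 3\right) \left(-23\right) = \left(-13\right) 5 \left(-23\right) = \left(-65\right) \left(-23\right) = 1495$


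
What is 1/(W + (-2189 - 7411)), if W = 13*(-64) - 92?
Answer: -1/10524 ≈ -9.5021e-5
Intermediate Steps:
W = -924 (W = -832 - 92 = -924)
1/(W + (-2189 - 7411)) = 1/(-924 + (-2189 - 7411)) = 1/(-924 - 9600) = 1/(-10524) = -1/10524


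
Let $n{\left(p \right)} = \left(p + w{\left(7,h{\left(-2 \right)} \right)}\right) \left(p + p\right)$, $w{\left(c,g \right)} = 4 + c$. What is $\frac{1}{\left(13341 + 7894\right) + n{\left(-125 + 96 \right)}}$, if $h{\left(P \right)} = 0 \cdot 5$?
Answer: $\frac{1}{22279} \approx 4.4885 \cdot 10^{-5}$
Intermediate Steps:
$h{\left(P \right)} = 0$
$n{\left(p \right)} = 2 p \left(11 + p\right)$ ($n{\left(p \right)} = \left(p + \left(4 + 7\right)\right) \left(p + p\right) = \left(p + 11\right) 2 p = \left(11 + p\right) 2 p = 2 p \left(11 + p\right)$)
$\frac{1}{\left(13341 + 7894\right) + n{\left(-125 + 96 \right)}} = \frac{1}{\left(13341 + 7894\right) + 2 \left(-125 + 96\right) \left(11 + \left(-125 + 96\right)\right)} = \frac{1}{21235 + 2 \left(-29\right) \left(11 - 29\right)} = \frac{1}{21235 + 2 \left(-29\right) \left(-18\right)} = \frac{1}{21235 + 1044} = \frac{1}{22279}$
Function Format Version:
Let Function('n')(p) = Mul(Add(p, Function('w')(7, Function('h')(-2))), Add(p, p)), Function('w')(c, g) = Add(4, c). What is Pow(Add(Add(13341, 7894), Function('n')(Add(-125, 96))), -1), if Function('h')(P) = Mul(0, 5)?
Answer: Rational(1, 22279) ≈ 4.4885e-5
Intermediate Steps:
Function('h')(P) = 0
Function('n')(p) = Mul(2, p, Add(11, p)) (Function('n')(p) = Mul(Add(p, Add(4, 7)), Add(p, p)) = Mul(Add(p, 11), Mul(2, p)) = Mul(Add(11, p), Mul(2, p)) = Mul(2, p, Add(11, p)))
Pow(Add(Add(13341, 7894), Function('n')(Add(-125, 96))), -1) = Pow(Add(Add(13341, 7894), Mul(2, Add(-125, 96), Add(11, Add(-125, 96)))), -1) = Pow(Add(21235, Mul(2, -29, Add(11, -29))), -1) = Pow(Add(21235, Mul(2, -29, -18)), -1) = Pow(Add(21235, 1044), -1) = Pow(22279, -1) = Rational(1, 22279)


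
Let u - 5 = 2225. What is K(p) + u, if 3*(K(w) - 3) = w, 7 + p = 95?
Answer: 6787/3 ≈ 2262.3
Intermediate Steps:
u = 2230 (u = 5 + 2225 = 2230)
p = 88 (p = -7 + 95 = 88)
K(w) = 3 + w/3
K(p) + u = (3 + (⅓)*88) + 2230 = (3 + 88/3) + 2230 = 97/3 + 2230 = 6787/3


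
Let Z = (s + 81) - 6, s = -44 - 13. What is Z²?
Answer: 324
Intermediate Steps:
s = -57
Z = 18 (Z = (-57 + 81) - 6 = 24 - 6 = 18)
Z² = 18² = 324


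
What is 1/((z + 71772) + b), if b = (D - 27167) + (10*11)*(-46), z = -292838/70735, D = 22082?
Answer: 10105/622699001 ≈ 1.6228e-5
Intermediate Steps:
z = -41834/10105 (z = -292838*1/70735 = -41834/10105 ≈ -4.1399)
b = -10145 (b = (22082 - 27167) + (10*11)*(-46) = -5085 + 110*(-46) = -5085 - 5060 = -10145)
1/((z + 71772) + b) = 1/((-41834/10105 + 71772) - 10145) = 1/(725214226/10105 - 10145) = 1/(622699001/10105) = 10105/622699001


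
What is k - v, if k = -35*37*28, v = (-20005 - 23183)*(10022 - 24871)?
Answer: -641334872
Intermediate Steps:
v = 641298612 (v = -43188*(-14849) = 641298612)
k = -36260 (k = -1295*28 = -36260)
k - v = -36260 - 1*641298612 = -36260 - 641298612 = -641334872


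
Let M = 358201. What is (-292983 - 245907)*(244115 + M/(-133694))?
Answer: -799427457157455/6077 ≈ -1.3155e+11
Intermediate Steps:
(-292983 - 245907)*(244115 + M/(-133694)) = (-292983 - 245907)*(244115 + 358201/(-133694)) = -538890*(244115 + 358201*(-1/133694)) = -538890*(244115 - 358201/133694) = -538890*32636352609/133694 = -799427457157455/6077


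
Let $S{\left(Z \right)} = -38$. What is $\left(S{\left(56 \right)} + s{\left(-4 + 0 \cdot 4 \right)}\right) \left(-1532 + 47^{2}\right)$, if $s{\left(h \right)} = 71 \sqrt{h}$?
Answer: $-25726 + 96134 i \approx -25726.0 + 96134.0 i$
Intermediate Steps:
$\left(S{\left(56 \right)} + s{\left(-4 + 0 \cdot 4 \right)}\right) \left(-1532 + 47^{2}\right) = \left(-38 + 71 \sqrt{-4 + 0 \cdot 4}\right) \left(-1532 + 47^{2}\right) = \left(-38 + 71 \sqrt{-4 + 0}\right) \left(-1532 + 2209\right) = \left(-38 + 71 \sqrt{-4}\right) 677 = \left(-38 + 71 \cdot 2 i\right) 677 = \left(-38 + 142 i\right) 677 = -25726 + 96134 i$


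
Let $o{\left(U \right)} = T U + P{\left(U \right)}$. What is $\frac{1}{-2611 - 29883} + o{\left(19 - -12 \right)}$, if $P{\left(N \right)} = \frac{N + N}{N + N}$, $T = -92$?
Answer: $- \frac{92640395}{32494} \approx -2851.0$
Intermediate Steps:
$P{\left(N \right)} = 1$ ($P{\left(N \right)} = \frac{2 N}{2 N} = 2 N \frac{1}{2 N} = 1$)
$o{\left(U \right)} = 1 - 92 U$ ($o{\left(U \right)} = - 92 U + 1 = 1 - 92 U$)
$\frac{1}{-2611 - 29883} + o{\left(19 - -12 \right)} = \frac{1}{-2611 - 29883} + \left(1 - 92 \left(19 - -12\right)\right) = \frac{1}{-32494} + \left(1 - 92 \left(19 + 12\right)\right) = - \frac{1}{32494} + \left(1 - 2852\right) = - \frac{1}{32494} - 2851 = - \frac{92640395}{32494}$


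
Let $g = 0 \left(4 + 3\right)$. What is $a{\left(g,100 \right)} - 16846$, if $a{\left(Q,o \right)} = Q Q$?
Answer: $-16846$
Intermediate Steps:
$g = 0$ ($g = 0 \cdot 7 = 0$)
$a{\left(Q,o \right)} = Q^{2}$
$a{\left(g,100 \right)} - 16846 = 0^{2} - 16846 = 0 - 16846 = -16846$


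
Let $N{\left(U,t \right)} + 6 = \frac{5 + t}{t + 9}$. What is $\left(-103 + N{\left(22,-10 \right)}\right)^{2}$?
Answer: $10816$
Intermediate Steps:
$N{\left(U,t \right)} = -6 + \frac{5 + t}{9 + t}$ ($N{\left(U,t \right)} = -6 + \frac{5 + t}{t + 9} = -6 + \frac{5 + t}{9 + t}$)
$\left(-103 + N{\left(22,-10 \right)}\right)^{2} = \left(-103 + \frac{-49 - -50}{9 - 10}\right)^{2} = \left(-103 + \frac{-49 + 50}{-1}\right)^{2} = \left(-103 - 1\right)^{2} = \left(-104\right)^{2} = 10816$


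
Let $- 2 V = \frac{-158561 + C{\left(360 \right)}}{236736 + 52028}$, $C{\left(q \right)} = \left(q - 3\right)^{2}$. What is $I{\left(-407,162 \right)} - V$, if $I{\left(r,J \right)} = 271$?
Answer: $\frac{19559872}{72191} \approx 270.95$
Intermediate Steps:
$C{\left(q \right)} = \left(-3 + q\right)^{2}$
$V = \frac{3889}{72191}$ ($V = - \frac{\left(-158561 + \left(-3 + 360\right)^{2}\right) \frac{1}{236736 + 52028}}{2} = - \frac{\left(-158561 + 357^{2}\right) \frac{1}{288764}}{2} = - \frac{\left(-158561 + 127449\right) \frac{1}{288764}}{2} = - \frac{\left(-31112\right) \frac{1}{288764}}{2} = \left(- \frac{1}{2}\right) \left(- \frac{7778}{72191}\right) = \frac{3889}{72191} \approx 0.053871$)
$I{\left(-407,162 \right)} - V = 271 - \frac{3889}{72191} = \frac{19559872}{72191}$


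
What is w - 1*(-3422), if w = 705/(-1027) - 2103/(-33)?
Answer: 39370506/11297 ≈ 3485.0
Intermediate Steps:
w = 712172/11297 (w = 705*(-1/1027) - 2103*(-1/33) = -705/1027 + 701/11 = 712172/11297 ≈ 63.041)
w - 1*(-3422) = 712172/11297 - 1*(-3422) = 712172/11297 + 3422 = 39370506/11297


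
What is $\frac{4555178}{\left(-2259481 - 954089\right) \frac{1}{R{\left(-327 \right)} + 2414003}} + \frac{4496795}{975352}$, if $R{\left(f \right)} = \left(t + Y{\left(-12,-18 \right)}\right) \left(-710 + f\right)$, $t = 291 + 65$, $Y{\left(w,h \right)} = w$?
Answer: $- \frac{914025670503036425}{313436192664} \approx -2.9161 \cdot 10^{6}$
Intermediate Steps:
$t = 356$
$R{\left(f \right)} = -244240 + 344 f$ ($R{\left(f \right)} = \left(356 - 12\right) \left(-710 + f\right) = 344 \left(-710 + f\right) = -244240 + 344 f$)
$\frac{4555178}{\left(-2259481 - 954089\right) \frac{1}{R{\left(-327 \right)} + 2414003}} + \frac{4496795}{975352} = \frac{4555178}{\left(-2259481 - 954089\right) \frac{1}{\left(-244240 + 344 \left(-327\right)\right) + 2414003}} + \frac{4496795}{975352} = \frac{4555178}{\left(-3213570\right) \frac{1}{\left(-244240 - 112488\right) + 2414003}} + 4496795 \cdot \frac{1}{975352} = \frac{4555178}{\left(-3213570\right) \frac{1}{-356728 + 2414003}} + \frac{4496795}{975352} = \frac{4555178}{\left(-3213570\right) \frac{1}{2057275}} + \frac{4496795}{975352} = \frac{4555178}{- \frac{642714}{411455}} + \frac{4496795}{975352} = 4555178 \left(- \frac{411455}{642714}\right) + \frac{4496795}{975352} = - \frac{937125381995}{321357} + \frac{4496795}{975352} = - \frac{914025670503036425}{313436192664}$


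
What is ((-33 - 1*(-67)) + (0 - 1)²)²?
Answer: 1225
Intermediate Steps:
((-33 - 1*(-67)) + (0 - 1)²)² = ((-33 + 67) + (-1)²)² = (34 + 1)² = 35² = 1225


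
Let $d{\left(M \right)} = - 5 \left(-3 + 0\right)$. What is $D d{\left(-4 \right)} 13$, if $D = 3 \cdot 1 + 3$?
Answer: $1170$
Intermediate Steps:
$d{\left(M \right)} = 15$ ($d{\left(M \right)} = \left(-5\right) \left(-3\right) = 15$)
$D = 6$ ($D = 3 + 3 = 6$)
$D d{\left(-4 \right)} 13 = 6 \cdot 15 \cdot 13 = 90 \cdot 13 = 1170$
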